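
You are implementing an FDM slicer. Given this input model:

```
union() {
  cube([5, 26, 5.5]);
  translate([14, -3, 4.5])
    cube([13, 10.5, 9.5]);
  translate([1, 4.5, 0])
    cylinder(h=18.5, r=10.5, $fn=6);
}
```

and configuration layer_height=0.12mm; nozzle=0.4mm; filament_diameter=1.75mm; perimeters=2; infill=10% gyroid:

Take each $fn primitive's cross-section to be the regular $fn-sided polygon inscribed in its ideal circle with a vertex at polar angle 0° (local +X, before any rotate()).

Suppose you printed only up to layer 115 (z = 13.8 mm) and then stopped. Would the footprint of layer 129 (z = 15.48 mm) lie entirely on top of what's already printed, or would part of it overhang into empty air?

Compare the two slices. At z = 13.8: the cube is not intersected at this z (z outside [0, 5.5]); the cube at (14, -3) (footprint 13×10.5) is included at this height (area 136.50 mm²); the cylinder at (1, 4.5): section is a regular 6-gon, circumradius r=10.5 (area = (6/2)·10.500²·sin(360°/6) = 286.44 mm²); Combining (union): the 2 present regions are separate (no shared area or edge), so areas and boundary lengths simply add and each stays a separate island — area = 422.94 mm². At z = 15.48: the cube is not intersected at this z (z outside [0, 5.5]); the cube at (14, -3) is absent (z outside [4.5, 14]); the r=10.5 cylinder at (1, 4.5) gives a regular 6-gon of circumradius 10.5 (constant along its height) (area = (6/2)·10.500²·sin(360°/6) = 286.44 mm²); Combining (union): only the r=10.5 cylinder at (1, 4.5) is present, so the union is just that shape — area = 286.44 mm². Checking containment: the cross-section at z = 15.48 is a subset of the cross-section at z = 13.8.

entirely on top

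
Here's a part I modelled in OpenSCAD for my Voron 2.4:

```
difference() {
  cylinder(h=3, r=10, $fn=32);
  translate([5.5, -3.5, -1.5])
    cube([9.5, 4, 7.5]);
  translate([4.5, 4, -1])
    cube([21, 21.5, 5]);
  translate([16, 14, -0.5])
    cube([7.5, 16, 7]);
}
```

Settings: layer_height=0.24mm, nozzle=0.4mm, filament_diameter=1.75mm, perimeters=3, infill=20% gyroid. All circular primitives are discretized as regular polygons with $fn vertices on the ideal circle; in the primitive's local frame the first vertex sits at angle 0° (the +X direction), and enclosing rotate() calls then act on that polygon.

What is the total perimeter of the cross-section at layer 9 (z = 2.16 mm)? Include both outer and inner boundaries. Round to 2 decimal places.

At z = 2.16 mm: the cylinder: section is a regular 32-gon, circumradius r=10 (perimeter = 2·32·10.000·sin(180°/32) = 62.73 mm); the cube at (5.5, -3.5) is present — its section is the full 9.5×4 rectangle (perimeter 27.00 mm); the 21×21.5 cube at (4.5, 4) contributes its full rectangle (perimeter 85.00 mm); the cube at (16, 14) is present — its section is the full 7.5×16 rectangle (perimeter 47.00 mm); Subtracting the remaining from the first: starting from the r=10 cylinder, the 9.5×4 cube at (5.5, -3.5) partially overlaps it — only the 17.14 mm² overlap (of its 38.00 mm²) is removed, clipping the outline; the 21×21.5 cube at (4.5, 4) partially overlaps it — only the 13.97 mm² overlap (of its 451.50 mm²) is removed, clipping the outline; the 7.5×16 cube at (16, 14) misses the remaining region (no effect) — boundary = 73.58 mm. Overall, the cross-section is a single solid region. Total boundary length (outer) = 73.58 mm.

73.58 mm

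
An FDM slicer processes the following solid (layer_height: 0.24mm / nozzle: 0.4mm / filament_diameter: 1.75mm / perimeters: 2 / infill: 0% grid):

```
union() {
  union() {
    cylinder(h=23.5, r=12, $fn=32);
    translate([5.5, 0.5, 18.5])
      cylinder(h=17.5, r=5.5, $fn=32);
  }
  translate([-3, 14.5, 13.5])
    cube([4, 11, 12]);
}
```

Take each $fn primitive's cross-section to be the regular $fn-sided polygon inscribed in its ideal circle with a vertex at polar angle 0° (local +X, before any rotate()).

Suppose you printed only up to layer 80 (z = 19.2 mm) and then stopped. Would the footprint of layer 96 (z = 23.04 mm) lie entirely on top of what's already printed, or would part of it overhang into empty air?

Compare the two slices. At z = 19.2: the r=12 cylinder contributes a regular 32-gon of circumradius 12 (area = (32/2)·12.000²·sin(360°/32) = 449.49 mm²); the r=5.5 cylinder at (5.5, 0.5) gives a regular 32-gon of circumradius 5.5 (constant along its height) (area = (32/2)·5.500²·sin(360°/32) = 94.42 mm²); Merging all regions: the r=5.5 cylinder at (5.5, 0.5) lies entirely inside the r=12 cylinder, so the union is just the r=12 cylinder — area = 449.49 mm²; the cube at (-3, 14.5) is present — its section is the full 4×11 rectangle (area 44.00 mm²); Combining (union): the 2 present regions are separate (no shared area or edge), so areas and boundary lengths simply add and each stays a separate island — area = 493.49 mm². At z = 23.04: the cylinder: section is a regular 32-gon, circumradius r=12 (area = (32/2)·12.000²·sin(360°/32) = 449.49 mm²); the r=5.5 cylinder at (5.5, 0.5) contributes a regular 32-gon of circumradius 5.5 (area = (32/2)·5.500²·sin(360°/32) = 94.42 mm²); Taking the union: the r=5.5 cylinder at (5.5, 0.5) lies entirely inside the r=12 cylinder, so the union is just the r=12 cylinder — area = 449.49 mm²; the cube at (-3, 14.5) (footprint 4×11) is included at this height (area 44.00 mm²); Combining (union): the 2 present regions are separate (no shared area or edge), so areas and boundary lengths simply add and each stays a separate island — area = 493.49 mm². Checking containment: the cross-section at z = 23.04 is a subset of the cross-section at z = 19.2.

entirely on top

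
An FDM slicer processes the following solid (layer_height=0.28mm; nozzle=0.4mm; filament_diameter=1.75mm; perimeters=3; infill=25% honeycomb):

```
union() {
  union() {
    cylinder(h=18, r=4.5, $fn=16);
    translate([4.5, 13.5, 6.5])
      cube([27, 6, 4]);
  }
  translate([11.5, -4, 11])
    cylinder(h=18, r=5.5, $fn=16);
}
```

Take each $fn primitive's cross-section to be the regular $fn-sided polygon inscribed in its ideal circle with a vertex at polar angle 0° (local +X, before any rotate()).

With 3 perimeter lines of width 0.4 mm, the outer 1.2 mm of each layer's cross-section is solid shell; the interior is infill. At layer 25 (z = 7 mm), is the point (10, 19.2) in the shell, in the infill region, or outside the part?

shell

At z = 7 mm: the r=4.5 cylinder contributes a regular 16-gon of circumradius 4.5; the cube at (4.5, 13.5) (footprint 27×6) is included at this height; Merging all regions: the 2 present regions are separate (no shared area or edge), so areas and boundary lengths simply add and each stays a separate island — 2 connected regions; the cylinder at (11.5, -4) is absent (z outside [11, 29]); Taking the union: only the result so far is present, so the union is just that shape — 2 connected regions. Overall, the cross-section has 2 separate islands. The nearest boundary edge runs (4.50, 19.50)→(31.50, 19.50); distance from the point to it = 0.30 mm. (Shell/infill is judged within the island containing the point — the largest one.) The point is inside the cross-section, 0.30 mm from the nearest boundary — within the 1.2 mm shell band (3 × 0.4).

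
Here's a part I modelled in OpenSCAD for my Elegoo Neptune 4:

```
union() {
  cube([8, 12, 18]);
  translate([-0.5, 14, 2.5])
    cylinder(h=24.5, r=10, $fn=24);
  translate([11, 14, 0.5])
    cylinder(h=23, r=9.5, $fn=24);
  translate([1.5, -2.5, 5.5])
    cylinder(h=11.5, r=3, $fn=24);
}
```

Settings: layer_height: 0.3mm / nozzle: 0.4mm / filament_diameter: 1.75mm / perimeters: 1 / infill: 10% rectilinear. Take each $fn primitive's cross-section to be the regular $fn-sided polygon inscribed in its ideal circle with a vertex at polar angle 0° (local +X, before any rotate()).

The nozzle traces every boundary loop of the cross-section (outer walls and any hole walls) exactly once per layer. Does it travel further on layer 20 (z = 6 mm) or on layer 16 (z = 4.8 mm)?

layer 20 (z = 6 mm)

Layer 20 (z = 6): the 8×12 cube contributes its full rectangle (perimeter 40.00 mm); the r=10 cylinder at (-0.5, 14) gives a regular 24-gon of circumradius 10 (constant along its height) (perimeter = 2·24·10.000·sin(180°/24) = 62.65 mm); the r=9.5 cylinder at (11, 14) gives a regular 24-gon of circumradius 9.5 (constant along its height) (perimeter = 2·24·9.500·sin(180°/24) = 59.52 mm); the r=3 cylinder at (1.5, -2.5) contributes a regular 24-gon of circumradius 3 (perimeter = 2·24·3.000·sin(180°/24) = 18.80 mm); Taking the union: the regions partially overlap (shared area 142.97 mm²), so the edge portions inside another operand are dropped and the merged outline is re-measured after clipping — boundary = 106.43 mm. So its perimeter = 106.43 mm. Layer 16 (z = 4.8): the cube (footprint 8×12) is included at this height (perimeter 40.00 mm); the cylinder at (-0.5, 14): section is a regular 24-gon, circumradius r=10 (perimeter = 2·24·10.000·sin(180°/24) = 62.65 mm); the r=9.5 cylinder at (11, 14) gives a regular 24-gon of circumradius 9.5 (constant along its height) (perimeter = 2·24·9.500·sin(180°/24) = 59.52 mm); the cylinder at (1.5, -2.5) is not intersected at this z (z outside [5.5, 17]); Merging all regions: the regions partially overlap (shared area 141.91 mm²), so the edge portions inside another operand are dropped and the merged outline is re-measured after clipping — boundary = 94.16 mm. So its perimeter = 94.16 mm. Layer 20 is larger (106.43 vs 94.16 mm).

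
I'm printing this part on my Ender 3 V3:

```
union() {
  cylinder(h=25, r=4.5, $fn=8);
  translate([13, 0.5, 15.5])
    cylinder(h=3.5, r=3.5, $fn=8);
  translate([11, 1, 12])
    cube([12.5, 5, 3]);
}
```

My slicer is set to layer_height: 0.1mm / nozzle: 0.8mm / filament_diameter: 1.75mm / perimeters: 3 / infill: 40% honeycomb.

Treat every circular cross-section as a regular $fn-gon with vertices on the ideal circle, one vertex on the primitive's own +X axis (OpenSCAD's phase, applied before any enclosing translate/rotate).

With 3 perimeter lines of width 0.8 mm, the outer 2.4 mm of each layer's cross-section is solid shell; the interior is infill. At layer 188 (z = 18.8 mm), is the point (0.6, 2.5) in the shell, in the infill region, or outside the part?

At z = 18.8 mm: the r=4.5 cylinder gives a regular 8-gon of circumradius 4.5 (constant along its height); the r=3.5 cylinder at (13, 0.5) gives a regular 8-gon of circumradius 3.5 (constant along its height); the cube at (11, 1) does not reach this height (z outside [12, 15]); Merging all regions: the 2 present regions are separate (no shared area or edge), so areas and boundary lengths simply add and each stays a separate island — 2 connected regions. Overall, the cross-section has 2 separate islands. The nearest boundary edge runs (0.00, 4.50)→(3.18, 3.18); distance from the point to it = 1.62 mm. (Shell/infill is judged within the island containing the point — the largest one.) The point is inside the cross-section, 1.62 mm from the nearest boundary — within the 2.4 mm shell band (3 × 0.8).

shell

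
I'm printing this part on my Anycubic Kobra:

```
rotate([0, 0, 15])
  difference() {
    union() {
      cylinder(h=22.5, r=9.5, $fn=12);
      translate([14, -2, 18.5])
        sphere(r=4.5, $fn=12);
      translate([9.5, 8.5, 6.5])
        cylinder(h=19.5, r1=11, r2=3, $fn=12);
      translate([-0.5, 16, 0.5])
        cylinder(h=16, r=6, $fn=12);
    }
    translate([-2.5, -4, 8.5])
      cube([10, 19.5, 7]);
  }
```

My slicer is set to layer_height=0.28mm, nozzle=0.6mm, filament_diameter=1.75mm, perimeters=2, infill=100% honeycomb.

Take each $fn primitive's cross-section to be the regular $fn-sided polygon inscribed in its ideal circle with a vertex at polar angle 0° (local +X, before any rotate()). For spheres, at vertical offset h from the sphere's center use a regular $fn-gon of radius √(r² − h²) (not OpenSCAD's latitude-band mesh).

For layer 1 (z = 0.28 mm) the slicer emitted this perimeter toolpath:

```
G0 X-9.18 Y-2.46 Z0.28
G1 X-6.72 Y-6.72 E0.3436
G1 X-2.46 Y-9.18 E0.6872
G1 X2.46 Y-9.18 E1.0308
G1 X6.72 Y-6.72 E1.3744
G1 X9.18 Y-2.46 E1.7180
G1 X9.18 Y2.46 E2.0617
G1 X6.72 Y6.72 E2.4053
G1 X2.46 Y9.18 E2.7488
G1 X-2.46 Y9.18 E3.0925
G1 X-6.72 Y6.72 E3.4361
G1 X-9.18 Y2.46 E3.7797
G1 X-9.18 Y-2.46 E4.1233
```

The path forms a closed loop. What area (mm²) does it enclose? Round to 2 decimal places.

Apply the shoelace formula to the sequence of (X, Y) vertices; enclosed area = 270.96 mm².

270.96 mm²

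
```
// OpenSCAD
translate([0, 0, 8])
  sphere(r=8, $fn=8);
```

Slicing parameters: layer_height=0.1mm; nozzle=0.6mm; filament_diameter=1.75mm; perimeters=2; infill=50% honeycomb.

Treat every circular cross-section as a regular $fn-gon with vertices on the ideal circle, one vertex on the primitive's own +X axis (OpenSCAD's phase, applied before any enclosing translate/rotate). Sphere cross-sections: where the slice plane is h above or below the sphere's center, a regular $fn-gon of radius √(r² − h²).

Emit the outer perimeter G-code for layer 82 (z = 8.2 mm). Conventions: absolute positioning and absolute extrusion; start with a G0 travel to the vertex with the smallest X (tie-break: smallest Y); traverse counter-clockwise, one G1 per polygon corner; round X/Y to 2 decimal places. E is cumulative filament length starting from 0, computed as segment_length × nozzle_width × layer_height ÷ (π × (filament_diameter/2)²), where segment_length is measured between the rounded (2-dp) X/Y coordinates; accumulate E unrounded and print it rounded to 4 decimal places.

At z = 8.2 mm: the sphere: section is a regular 8-gon, circumradius = √(r²−h²) = √(8²−0.2²) = 7.997. The outline is a single polygon with 8 vertices. Extrusion per mm of travel: 0.6 × 0.1 / (π × 0.875²) = 0.024945. Accumulating E over each segment gives final E = 1.2222.

G0 X-8.00 Y0.00 Z8.20
G1 X-5.66 Y-5.66 E0.1528
G1 X0.00 Y-8.00 E0.3056
G1 X5.66 Y-5.66 E0.4583
G1 X8.00 Y0.00 E0.6111
G1 X5.66 Y5.66 E0.7639
G1 X0.00 Y8.00 E0.9167
G1 X-5.66 Y5.66 E1.0695
G1 X-8.00 Y0.00 E1.2222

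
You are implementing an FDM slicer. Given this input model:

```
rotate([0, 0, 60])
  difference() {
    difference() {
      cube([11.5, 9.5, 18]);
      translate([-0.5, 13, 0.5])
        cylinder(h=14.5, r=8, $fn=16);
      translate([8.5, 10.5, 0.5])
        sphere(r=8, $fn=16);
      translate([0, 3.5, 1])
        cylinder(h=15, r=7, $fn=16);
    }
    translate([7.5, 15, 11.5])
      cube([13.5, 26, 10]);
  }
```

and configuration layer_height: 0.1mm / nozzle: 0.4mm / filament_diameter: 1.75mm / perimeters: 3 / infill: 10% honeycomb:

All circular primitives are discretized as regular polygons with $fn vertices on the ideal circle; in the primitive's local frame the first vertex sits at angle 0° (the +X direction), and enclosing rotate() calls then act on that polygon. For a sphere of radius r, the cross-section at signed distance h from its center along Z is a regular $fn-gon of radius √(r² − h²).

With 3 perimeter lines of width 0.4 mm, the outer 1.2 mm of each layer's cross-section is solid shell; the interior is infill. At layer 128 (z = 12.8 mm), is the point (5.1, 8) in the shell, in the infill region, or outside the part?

At z = 12.8 mm: the 11.5×9.5 cube contributes its full rectangle; the r=8 cylinder at (-0.5, 13) gives a regular 16-gon of circumradius 8 (constant along its height); the sphere at (8.5, 10.5) is absent (|z−center|=12.300 > r=8); the r=7 cylinder at (0, 3.5) gives a regular 16-gon of circumradius 7 (constant along its height); Taking the first minus the rest: starting from the 11.5×9.5 cube, the r=8 cylinder at (-0.5, 13) partially overlaps it — only the 20.02 mm² overlap (of its 195.93 mm²) is removed, clipping the outline; the r=7 cylinder at (0, 3.5) partially overlaps it — only the 41.00 mm² overlap (of its 150.01 mm²) is removed, clipping the outline — 1 connected region; the 13.5×26 cube at (7.5, 15) contributes its full rectangle; After the difference (first − rest): starting from that combined region, the 13.5×26 cube at (7.5, 15) misses the remaining region (no effect) — 1 connected region; (whole slice rotated 60° about Z — lengths, areas and connectivity unchanged). Overall, the cross-section is a single solid region. Undo the 60° rotation: the query point maps to (9.478, -0.417) in the un-rotated model frame. The nearest boundary edge runs (11.50, 0.00)→(5.92, 0.00); distance from the point to it = 0.42 mm. The point is not inside any of the regions above, so it lies outside the cross-section (0.42 mm from the nearest boundary).

outside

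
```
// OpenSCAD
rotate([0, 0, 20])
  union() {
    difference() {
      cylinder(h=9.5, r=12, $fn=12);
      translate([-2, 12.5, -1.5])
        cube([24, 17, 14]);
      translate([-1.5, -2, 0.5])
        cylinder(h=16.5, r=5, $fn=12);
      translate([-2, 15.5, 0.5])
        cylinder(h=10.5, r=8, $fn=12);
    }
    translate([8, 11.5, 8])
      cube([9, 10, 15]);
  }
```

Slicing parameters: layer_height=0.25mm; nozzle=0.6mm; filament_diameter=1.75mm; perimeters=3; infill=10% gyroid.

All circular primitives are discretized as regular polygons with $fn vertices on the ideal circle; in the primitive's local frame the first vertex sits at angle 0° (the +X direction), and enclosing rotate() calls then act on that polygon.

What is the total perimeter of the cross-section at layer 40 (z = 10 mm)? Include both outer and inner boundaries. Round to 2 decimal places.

At z = 10 mm: the cylinder does not reach this height (z outside [0, 9.5]); the cube at (-2, 12.5) (footprint 24×17) is included at this height (perimeter 82.00 mm); the r=5 cylinder at (-1.5, -2) gives a regular 12-gon of circumradius 5 (constant along its height) (perimeter = 2·12·5.000·sin(180°/12) = 31.06 mm); the r=8 cylinder at (-2, 15.5) gives a regular 12-gon of circumradius 8 (constant along its height) (perimeter = 2·12·8.000·sin(180°/12) = 49.69 mm); Taking the first minus the rest: the first operand is absent here, so nothing remains; the cube at (8, 11.5) is present — its section is the full 9×10 rectangle (perimeter 38.00 mm); Combining (union): only the 9×10 cube at (8, 11.5) is present, so the union is just that shape — boundary = 38.00 mm; (whole slice rotated 20° about Z — lengths, areas and connectivity unchanged). Overall, the cross-section is a single solid region. Total boundary length (outer) = 38.00 mm.

38.00 mm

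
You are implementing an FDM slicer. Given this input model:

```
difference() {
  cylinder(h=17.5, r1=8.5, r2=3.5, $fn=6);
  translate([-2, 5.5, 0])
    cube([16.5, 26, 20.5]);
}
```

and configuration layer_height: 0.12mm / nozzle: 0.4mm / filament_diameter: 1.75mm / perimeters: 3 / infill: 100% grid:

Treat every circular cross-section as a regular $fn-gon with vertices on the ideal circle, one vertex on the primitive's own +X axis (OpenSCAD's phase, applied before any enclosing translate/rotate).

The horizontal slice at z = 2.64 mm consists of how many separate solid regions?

1

At z = 2.64 mm: the cone contributes a regular 6-gon of circumradius 7.746 (interpolated between r1=8.5 and r2=3.5 at t=0.151); the 16.5×26 cube at (-2, 5.5) contributes its full rectangle; After the difference (first − rest): starting from the cone, the 16.5×26 cube at (-2, 5.5) partially overlaps it — only the 7.52 mm² overlap (of its 429.00 mm²) is removed, clipping the outline — 1 connected region. The result has 1 disconnected region.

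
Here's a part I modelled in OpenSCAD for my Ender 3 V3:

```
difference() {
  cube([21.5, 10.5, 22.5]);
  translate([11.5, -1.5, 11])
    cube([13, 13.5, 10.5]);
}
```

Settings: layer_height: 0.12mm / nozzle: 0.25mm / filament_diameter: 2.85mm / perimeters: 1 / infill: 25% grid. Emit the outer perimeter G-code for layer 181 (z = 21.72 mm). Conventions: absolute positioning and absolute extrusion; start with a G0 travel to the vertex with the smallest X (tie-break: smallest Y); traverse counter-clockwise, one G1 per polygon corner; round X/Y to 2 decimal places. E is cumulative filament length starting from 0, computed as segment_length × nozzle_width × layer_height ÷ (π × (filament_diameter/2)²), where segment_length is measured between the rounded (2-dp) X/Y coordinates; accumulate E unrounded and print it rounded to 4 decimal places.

G0 X0.00 Y0.00 Z21.72
G1 X21.50 Y0.00 E0.1011
G1 X21.50 Y10.50 E0.1505
G1 X0.00 Y10.50 E0.2516
G1 X0.00 Y0.00 E0.3010

At z = 21.72 mm: the cube (footprint 21.5×10.5) is included at this height; the cube at (11.5, -1.5) is not intersected at this z (z outside [11, 21.5]); After the difference (first − rest): none of the subtracted shapes is present at this height, so the 21.5×10.5 cube is unchanged — 1 connected region. The outline is a single polygon with 4 vertices. Extrusion per mm of travel: 0.25 × 0.12 / (π × 1.425²) = 0.004703. Accumulating E over each segment gives final E = 0.3010.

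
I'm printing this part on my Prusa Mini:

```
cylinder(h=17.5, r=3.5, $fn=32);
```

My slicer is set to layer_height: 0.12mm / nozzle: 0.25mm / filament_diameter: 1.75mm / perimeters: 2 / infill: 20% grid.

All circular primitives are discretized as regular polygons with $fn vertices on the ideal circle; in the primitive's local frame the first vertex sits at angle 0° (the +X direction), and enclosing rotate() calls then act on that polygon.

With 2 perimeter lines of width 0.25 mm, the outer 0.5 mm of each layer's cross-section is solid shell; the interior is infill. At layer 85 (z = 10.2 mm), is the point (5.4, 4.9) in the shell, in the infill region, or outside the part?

outside

At z = 10.2 mm: the r=3.5 cylinder contributes a regular 32-gon of circumradius 3.5. Overall, the cross-section is a single solid region. The nearest boundary edge runs (2.91, 1.94)→(2.47, 2.47); distance from the point to it = 3.80 mm. The point is not inside any of the regions above, so it lies outside the cross-section (3.80 mm from the nearest boundary).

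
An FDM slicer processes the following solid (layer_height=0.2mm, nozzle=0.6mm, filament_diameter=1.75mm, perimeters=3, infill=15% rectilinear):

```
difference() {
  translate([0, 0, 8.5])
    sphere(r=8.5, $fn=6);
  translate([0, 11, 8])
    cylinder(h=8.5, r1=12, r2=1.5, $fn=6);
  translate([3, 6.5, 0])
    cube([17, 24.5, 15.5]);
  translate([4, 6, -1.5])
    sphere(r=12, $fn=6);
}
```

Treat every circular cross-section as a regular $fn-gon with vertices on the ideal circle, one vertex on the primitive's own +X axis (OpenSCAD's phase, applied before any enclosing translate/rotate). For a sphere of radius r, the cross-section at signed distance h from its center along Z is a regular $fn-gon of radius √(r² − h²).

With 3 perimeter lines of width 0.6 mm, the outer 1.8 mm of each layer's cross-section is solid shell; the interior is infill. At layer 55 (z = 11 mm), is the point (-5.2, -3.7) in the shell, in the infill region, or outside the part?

shell

At z = 11 mm: the r=8.5 sphere contributes a regular 6-gon of circumradius √(8.5²−2.5²) = 8.124; the cone at (0, 11): at t=0.353 of its height the radius interpolates to r₁+(r₂−r₁)t = 8.294, giving a regular 6-gon of that circumradius; the cube at (3, 6.5) is present — its section is the full 17×24.5 rectangle; the sphere at (4, 6) does not reach this height (|z−center|=12.500 > r=12); Taking the first minus the rest: starting from the r=8.5 sphere, the cone at (0, 11) partially overlaps it — only the 29.41 mm² overlap (of its 178.73 mm²) is removed, clipping the outline; the 17×24.5 cube at (3, 6.5) misses the remaining region (no effect) — 1 connected region. Overall, the cross-section is a single solid region. The nearest boundary edge runs (-4.06, -7.04)→(-8.12, 0.00); distance from the point to it = 0.68 mm. The point is inside the cross-section, 0.68 mm from the nearest boundary — within the 1.8 mm shell band (3 × 0.6).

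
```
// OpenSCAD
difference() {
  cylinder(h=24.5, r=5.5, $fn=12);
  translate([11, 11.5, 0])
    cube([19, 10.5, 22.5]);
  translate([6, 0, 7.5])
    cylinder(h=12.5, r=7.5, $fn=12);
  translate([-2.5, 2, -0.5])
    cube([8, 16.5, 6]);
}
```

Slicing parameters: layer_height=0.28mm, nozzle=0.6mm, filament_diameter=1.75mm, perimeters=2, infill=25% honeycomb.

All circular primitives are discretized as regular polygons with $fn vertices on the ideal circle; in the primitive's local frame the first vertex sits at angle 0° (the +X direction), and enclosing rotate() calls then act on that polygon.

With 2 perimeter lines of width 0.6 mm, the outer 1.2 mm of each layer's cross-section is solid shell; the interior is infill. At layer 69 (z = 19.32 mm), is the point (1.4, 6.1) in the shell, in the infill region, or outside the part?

At z = 19.32 mm: the r=5.5 cylinder contributes a regular 12-gon of circumradius 5.5; the cube at (11, 11.5) is present — its section is the full 19×10.5 rectangle; the r=7.5 cylinder at (6, 0) gives a regular 12-gon of circumradius 7.5 (constant along its height); the cube at (-2.5, 2) is absent (z outside [-0.5, 5.5]); Subtracting the remaining from the first: starting from the r=5.5 cylinder, the 19×10.5 cube at (11, 11.5) misses the remaining region (no effect); the r=7.5 cylinder at (6, 0) partially overlaps it — only the 51.86 mm² overlap (of its 168.75 mm²) is removed, clipping the outline — 1 connected region. Overall, the cross-section is a single solid region. The nearest boundary edge runs (0.00, 5.50)→(0.99, 5.23); distance from the point to it = 0.96 mm. The point is not inside any of the regions above, so it lies outside the cross-section (0.96 mm from the nearest boundary).

outside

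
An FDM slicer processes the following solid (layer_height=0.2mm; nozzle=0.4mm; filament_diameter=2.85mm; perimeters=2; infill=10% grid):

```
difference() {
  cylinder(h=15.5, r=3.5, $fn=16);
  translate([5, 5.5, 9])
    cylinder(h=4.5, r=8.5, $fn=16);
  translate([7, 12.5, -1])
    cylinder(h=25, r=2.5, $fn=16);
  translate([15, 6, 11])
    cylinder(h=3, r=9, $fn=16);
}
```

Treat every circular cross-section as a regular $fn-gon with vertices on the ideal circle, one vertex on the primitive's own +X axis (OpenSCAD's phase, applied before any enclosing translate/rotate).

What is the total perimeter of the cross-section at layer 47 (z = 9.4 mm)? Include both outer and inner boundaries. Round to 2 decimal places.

At z = 9.4 mm: the r=3.5 cylinder contributes a regular 16-gon of circumradius 3.5 (perimeter = 2·16·3.500·sin(180°/16) = 21.85 mm); the r=8.5 cylinder at (5, 5.5) gives a regular 16-gon of circumradius 8.5 (constant along its height) (perimeter = 2·16·8.500·sin(180°/16) = 53.06 mm); the r=2.5 cylinder at (7, 12.5) gives a regular 16-gon of circumradius 2.5 (constant along its height) (perimeter = 2·16·2.500·sin(180°/16) = 15.61 mm); the cylinder at (15, 6) is not intersected at this z (z outside [11, 14]); Taking the first minus the rest: starting from the r=3.5 cylinder, the r=8.5 cylinder at (5, 5.5) partially overlaps it — only the 23.71 mm² overlap (of its 221.19 mm²) is removed, clipping the outline; the r=2.5 cylinder at (7, 12.5) misses the remaining region (no effect) — boundary = 17.56 mm. Overall, the cross-section is a single solid region. Total boundary length (outer) = 17.56 mm.

17.56 mm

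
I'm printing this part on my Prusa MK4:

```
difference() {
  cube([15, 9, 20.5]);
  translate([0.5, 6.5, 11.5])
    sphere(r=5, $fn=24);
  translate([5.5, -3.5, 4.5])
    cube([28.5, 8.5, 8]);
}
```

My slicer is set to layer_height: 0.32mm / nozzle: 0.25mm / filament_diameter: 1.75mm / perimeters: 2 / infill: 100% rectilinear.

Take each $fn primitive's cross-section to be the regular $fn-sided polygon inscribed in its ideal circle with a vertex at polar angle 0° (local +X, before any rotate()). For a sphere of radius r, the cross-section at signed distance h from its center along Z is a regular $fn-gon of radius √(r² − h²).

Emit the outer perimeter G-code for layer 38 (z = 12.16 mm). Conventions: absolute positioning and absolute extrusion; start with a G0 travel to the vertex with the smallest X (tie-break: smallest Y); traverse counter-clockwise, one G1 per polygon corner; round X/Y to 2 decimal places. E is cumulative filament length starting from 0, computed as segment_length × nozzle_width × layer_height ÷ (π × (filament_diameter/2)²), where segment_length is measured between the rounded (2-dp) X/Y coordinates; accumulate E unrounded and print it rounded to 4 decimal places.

At z = 12.16 mm: the cube (footprint 15×9) is included at this height; the r=5 sphere at (0.5, 6.5) slices to a regular 24-gon of circumradius 4.956 (√(r²−h²) with h=0.66 from center); the 28.5×8.5 cube at (5.5, -3.5) contributes its full rectangle; Taking the first minus the rest: starting from the 15×9 cube, the r=5 sphere at (0.5, 6.5) partially overlaps it — only the 34.55 mm² overlap (of its 76.29 mm²) is removed, clipping the outline; the 28.5×8.5 cube at (5.5, -3.5) partially overlaps it — only the 47.50 mm² overlap (of its 242.25 mm²) is removed, clipping the outline — 1 connected region. The outline is a single polygon with 16 vertices. Extrusion per mm of travel: 0.25 × 0.32 / (π × 0.875²) = 0.033260. Accumulating E over each segment gives final E = 1.5536.

G0 X0.00 Y0.00 Z12.16
G1 X5.50 Y0.00 E0.1829
G1 X5.50 Y5.00 E0.3492
G1 X15.00 Y5.00 E0.6652
G1 X15.00 Y9.00 E0.7982
G1 X4.78 Y9.00 E1.1382
G1 X4.79 Y8.98 E1.1389
G1 X5.29 Y7.78 E1.1821
G1 X5.46 Y6.50 E1.2251
G1 X5.29 Y5.22 E1.2680
G1 X4.79 Y4.02 E1.3113
G1 X4.00 Y3.00 E1.3542
G1 X2.98 Y2.21 E1.3971
G1 X1.78 Y1.71 E1.4403
G1 X0.50 Y1.54 E1.4833
G1 X0.00 Y1.61 E1.5001
G1 X0.00 Y0.00 E1.5536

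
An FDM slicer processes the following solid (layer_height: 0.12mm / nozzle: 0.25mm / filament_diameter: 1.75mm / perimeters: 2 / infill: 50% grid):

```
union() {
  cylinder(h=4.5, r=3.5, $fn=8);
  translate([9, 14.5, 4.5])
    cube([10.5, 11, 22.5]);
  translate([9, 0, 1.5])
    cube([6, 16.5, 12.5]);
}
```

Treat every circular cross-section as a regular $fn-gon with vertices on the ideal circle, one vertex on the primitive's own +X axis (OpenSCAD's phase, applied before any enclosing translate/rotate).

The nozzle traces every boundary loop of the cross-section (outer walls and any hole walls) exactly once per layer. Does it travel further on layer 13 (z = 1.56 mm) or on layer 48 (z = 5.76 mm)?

layer 48 (z = 5.76 mm)

Layer 13 (z = 1.56): the r=3.5 cylinder gives a regular 8-gon of circumradius 3.5 (constant along its height) (perimeter = 2·8·3.500·sin(180°/8) = 21.43 mm); the cube at (9, 14.5) is not intersected at this z (z outside [4.5, 27]); the cube at (9, 0) (footprint 6×16.5) is included at this height (perimeter 45.00 mm); Taking the union: the 2 present regions are separate (no shared area or edge), so areas and boundary lengths simply add and each stays a separate island — boundary = 66.43 mm. So its perimeter = 66.43 mm. Layer 48 (z = 5.76): the cylinder is not intersected at this z (z outside [0, 4.5]); the cube at (9, 14.5) is present — its section is the full 10.5×11 rectangle (perimeter 43.00 mm); the cube at (9, 0) (footprint 6×16.5) is included at this height (perimeter 45.00 mm); Merging all regions: the regions partially overlap (shared area 12.00 mm²), so the edge portions inside another operand are dropped and the merged outline is re-measured after clipping — boundary = 72.00 mm. So its perimeter = 72.00 mm. Layer 48 is larger (72.00 vs 66.43 mm).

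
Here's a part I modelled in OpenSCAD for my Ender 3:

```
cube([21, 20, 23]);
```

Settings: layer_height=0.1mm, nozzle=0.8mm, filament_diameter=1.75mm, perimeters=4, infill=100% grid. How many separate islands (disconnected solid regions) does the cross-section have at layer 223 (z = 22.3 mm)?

1

At z = 22.3 mm: the 21×20 cube contributes its full rectangle. Overall, the cross-section is a single solid region. Island count = 1.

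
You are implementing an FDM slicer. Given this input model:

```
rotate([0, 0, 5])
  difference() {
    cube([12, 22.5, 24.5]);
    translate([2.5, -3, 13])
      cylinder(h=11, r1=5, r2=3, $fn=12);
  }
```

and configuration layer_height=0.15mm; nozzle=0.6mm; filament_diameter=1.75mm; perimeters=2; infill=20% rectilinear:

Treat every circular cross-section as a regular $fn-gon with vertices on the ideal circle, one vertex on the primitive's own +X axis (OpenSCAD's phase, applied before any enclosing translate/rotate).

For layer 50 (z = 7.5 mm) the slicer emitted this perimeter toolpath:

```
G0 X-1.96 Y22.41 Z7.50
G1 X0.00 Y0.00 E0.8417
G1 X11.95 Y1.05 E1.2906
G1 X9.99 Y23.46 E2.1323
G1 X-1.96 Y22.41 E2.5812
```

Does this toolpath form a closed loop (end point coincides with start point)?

Start point (G0): (-1.96, 22.41). End point (last G1): the path returns to the start — closed.

yes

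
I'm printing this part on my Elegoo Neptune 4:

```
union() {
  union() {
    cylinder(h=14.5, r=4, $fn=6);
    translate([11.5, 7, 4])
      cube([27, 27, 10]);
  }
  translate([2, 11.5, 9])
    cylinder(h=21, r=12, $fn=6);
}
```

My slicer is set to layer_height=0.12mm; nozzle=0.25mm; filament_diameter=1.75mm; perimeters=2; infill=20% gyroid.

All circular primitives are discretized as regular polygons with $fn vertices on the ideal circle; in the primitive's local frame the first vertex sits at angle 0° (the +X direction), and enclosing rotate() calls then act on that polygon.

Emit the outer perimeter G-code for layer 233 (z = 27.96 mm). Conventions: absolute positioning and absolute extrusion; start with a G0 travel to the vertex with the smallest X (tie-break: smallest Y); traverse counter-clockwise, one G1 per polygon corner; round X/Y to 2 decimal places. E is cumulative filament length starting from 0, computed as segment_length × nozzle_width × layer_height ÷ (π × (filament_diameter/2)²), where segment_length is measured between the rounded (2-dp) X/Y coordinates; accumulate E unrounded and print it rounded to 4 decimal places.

G0 X-10.00 Y11.50 Z27.96
G1 X-4.00 Y1.11 E0.1496
G1 X8.00 Y1.11 E0.2993
G1 X14.00 Y11.50 E0.4490
G1 X8.00 Y21.89 E0.5986
G1 X-4.00 Y21.89 E0.7483
G1 X-10.00 Y11.50 E0.8979

At z = 27.96 mm: the cylinder is not intersected at this z (z outside [0, 14.5]); the cube at (11.5, 7) is not intersected at this z (z outside [4, 14]); Merging all regions: nothing is present at this height; the r=12 cylinder at (2, 11.5) contributes a regular 6-gon of circumradius 12; Combining (union): only the r=12 cylinder at (2, 11.5) is present, so the union is just that shape — 1 connected region. The outline is a single polygon with 6 vertices. Extrusion per mm of travel: 0.25 × 0.12 / (π × 0.875²) = 0.012473. Accumulating E over each segment gives final E = 0.8979.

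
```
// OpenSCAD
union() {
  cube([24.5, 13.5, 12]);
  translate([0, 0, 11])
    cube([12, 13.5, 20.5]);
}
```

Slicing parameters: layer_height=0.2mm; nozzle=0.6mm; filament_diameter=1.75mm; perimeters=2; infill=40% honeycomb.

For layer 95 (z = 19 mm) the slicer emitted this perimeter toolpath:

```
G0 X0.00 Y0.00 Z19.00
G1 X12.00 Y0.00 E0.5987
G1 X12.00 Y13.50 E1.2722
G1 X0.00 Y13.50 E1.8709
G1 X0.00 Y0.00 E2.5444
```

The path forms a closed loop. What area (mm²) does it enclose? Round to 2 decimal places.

Apply the shoelace formula to the sequence of (X, Y) vertices; enclosed area = 162.00 mm².

162.00 mm²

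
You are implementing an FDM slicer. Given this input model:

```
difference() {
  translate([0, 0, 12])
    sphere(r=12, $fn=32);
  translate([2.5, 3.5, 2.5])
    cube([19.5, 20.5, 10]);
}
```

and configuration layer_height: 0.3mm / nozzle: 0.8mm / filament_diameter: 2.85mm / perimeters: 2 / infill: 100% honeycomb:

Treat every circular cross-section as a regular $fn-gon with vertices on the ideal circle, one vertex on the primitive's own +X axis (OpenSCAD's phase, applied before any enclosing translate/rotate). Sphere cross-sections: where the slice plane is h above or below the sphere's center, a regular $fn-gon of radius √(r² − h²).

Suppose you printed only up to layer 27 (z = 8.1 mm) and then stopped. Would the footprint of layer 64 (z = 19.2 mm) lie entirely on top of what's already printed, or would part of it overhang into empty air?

part overhangs

Compare the two slices. At z = 8.1: the sphere: section is a regular 32-gon, circumradius = √(r²−h²) = √(12²−3.9²) = 11.349 (area = (32/2)·11.349²·sin(360°/32) = 402.01 mm²); the cube at (2.5, 3.5) is present — its section is the full 19.5×20.5 rectangle (area 399.75 mm²); Subtracting the remaining from the first: starting from the r=12 sphere (402.01 mm²), the 19.5×20.5 cube at (2.5, 3.5) partially overlaps it — only the 42.25 mm² overlap (of its 399.75 mm²) is removed, clipping the outline — area = 359.76 mm². At z = 19.2: the r=12 sphere contributes a regular 32-gon of circumradius √(12²−7.2²) = 9.600 (area = (32/2)·9.600²·sin(360°/32) = 287.67 mm²); the cube at (2.5, 3.5) is not intersected at this z (z outside [2.5, 12.5]); After the difference (first − rest): none of the subtracted shapes is present at this height, so the r=12 sphere is unchanged — area = 287.67 mm². Checking containment: at z = 19.2 the cross-section extends beyond the z = 8.1 cross-section by about 24.29 mm².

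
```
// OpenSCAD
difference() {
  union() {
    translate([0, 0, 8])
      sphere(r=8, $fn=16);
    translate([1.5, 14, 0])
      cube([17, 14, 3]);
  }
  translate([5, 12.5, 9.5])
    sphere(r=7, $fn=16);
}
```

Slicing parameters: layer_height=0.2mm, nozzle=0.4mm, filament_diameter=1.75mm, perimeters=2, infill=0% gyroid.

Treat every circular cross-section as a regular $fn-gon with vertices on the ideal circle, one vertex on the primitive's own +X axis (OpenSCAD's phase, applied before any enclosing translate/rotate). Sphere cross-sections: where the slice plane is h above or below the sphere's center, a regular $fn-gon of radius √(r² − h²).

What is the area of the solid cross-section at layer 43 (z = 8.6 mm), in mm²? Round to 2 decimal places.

At z = 8.6 mm: the sphere: section is a regular 16-gon, circumradius = √(r²−h²) = √(8²−0.6²) = 7.977 (area = (16/2)·7.977²·sin(360°/16) = 194.83 mm²); the cube at (1.5, 14) is absent (z outside [0, 3]); Combining (union): only the r=8 sphere is present, so the union is just that shape — area = 194.83 mm²; the r=7 sphere at (5, 12.5) contributes a regular 16-gon of circumradius √(7²−0.9²) = 6.942 (area = (16/2)·6.942²·sin(360°/16) = 147.53 mm²); Taking the first minus the rest: starting from the result so far (194.83 mm²), the r=7 sphere at (5, 12.5) partially overlaps it — only the 5.11 mm² overlap (of its 147.53 mm²) is removed, clipping the outline — area = 189.72 mm². Overall, the cross-section is a single solid region. Net area = 189.72 mm².

189.72 mm²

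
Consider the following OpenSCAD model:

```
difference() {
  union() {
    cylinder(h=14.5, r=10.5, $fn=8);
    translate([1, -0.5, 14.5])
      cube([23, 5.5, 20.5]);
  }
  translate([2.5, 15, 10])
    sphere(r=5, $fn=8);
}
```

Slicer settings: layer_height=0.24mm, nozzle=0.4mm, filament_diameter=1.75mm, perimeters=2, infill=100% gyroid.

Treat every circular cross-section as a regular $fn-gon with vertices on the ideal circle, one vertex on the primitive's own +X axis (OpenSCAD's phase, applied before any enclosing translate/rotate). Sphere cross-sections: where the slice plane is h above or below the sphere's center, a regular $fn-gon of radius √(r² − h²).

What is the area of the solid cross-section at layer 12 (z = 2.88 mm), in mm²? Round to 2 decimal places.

311.83 mm²

At z = 2.88 mm: the r=10.5 cylinder contributes a regular 8-gon of circumradius 10.5 (area = (8/2)·10.500²·sin(360°/8) = 311.83 mm²); the cube at (1, -0.5) does not reach this height (z outside [14.5, 35]); Combining (union): only the r=10.5 cylinder is present, so the union is just that shape — area = 311.83 mm²; the sphere at (2.5, 15) does not reach this height (|z−center|=7.120 > r=5); After the difference (first − rest): none of the subtracted shapes is present at this height, so the result so far is unchanged — area = 311.83 mm². Overall, the cross-section is a single solid region. Net area = 311.83 mm².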